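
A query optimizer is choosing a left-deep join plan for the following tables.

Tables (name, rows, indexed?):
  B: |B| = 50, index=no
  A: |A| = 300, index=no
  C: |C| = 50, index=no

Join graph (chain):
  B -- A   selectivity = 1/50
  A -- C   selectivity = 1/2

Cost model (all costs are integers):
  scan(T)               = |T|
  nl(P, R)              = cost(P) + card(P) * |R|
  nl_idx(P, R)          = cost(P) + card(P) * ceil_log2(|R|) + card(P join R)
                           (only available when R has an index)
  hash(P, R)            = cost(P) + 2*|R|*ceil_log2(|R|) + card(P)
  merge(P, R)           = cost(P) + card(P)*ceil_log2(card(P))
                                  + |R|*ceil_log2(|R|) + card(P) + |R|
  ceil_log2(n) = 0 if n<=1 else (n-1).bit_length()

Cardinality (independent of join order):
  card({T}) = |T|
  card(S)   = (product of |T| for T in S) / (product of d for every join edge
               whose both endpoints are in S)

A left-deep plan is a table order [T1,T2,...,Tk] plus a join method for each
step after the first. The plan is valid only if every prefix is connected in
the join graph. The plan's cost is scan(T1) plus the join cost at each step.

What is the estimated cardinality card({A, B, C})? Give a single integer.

Tables in S: A(300), B(50), C(50)
Edges inside S: B-A(d=50), A-C(d=2)
numerator = 300 * 50 * 50 = 750000
denominator = 50 * 2 = 100
card(S) = 750000 / 100 = 7500

7500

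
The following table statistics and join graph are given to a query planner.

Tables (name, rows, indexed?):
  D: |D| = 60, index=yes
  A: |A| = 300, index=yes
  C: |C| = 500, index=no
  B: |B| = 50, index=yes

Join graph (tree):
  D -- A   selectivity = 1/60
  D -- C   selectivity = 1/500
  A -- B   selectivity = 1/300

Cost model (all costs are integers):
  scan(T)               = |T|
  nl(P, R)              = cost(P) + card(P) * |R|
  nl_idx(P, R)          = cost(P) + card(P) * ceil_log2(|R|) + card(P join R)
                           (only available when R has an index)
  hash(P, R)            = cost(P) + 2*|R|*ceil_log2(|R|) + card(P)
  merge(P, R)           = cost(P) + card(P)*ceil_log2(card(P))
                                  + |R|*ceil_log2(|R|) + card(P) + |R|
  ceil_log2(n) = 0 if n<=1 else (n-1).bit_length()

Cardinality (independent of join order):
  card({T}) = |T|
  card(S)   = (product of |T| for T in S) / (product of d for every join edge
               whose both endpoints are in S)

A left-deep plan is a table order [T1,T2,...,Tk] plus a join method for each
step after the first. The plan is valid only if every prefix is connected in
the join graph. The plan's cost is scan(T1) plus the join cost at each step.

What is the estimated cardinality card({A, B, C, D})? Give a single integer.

50

Tables in S: A(300), B(50), C(500), D(60)
Edges inside S: D-A(d=60), D-C(d=500), A-B(d=300)
numerator = 300 * 50 * 500 * 60 = 450000000
denominator = 60 * 500 * 300 = 9000000
card(S) = 450000000 / 9000000 = 50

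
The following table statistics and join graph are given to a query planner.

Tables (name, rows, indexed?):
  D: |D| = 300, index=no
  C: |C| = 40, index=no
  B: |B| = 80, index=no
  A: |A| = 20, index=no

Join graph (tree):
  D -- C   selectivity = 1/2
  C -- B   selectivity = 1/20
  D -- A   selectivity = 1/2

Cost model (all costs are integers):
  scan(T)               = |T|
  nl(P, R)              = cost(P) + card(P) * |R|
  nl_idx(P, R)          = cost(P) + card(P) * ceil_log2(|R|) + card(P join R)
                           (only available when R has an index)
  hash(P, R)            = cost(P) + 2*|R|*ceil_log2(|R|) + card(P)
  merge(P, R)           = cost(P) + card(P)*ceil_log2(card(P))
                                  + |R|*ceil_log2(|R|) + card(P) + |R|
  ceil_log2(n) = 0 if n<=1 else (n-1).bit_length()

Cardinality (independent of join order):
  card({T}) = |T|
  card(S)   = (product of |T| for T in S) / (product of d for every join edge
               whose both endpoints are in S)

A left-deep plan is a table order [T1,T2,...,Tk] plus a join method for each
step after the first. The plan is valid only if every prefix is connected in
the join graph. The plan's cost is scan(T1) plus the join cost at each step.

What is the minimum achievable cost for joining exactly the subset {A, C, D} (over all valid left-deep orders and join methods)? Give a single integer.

Selinger DP over subsets of {A,C,D}:
  {D}: scan cost=300, card=300
  {C}: scan cost=40, card=40
  {A}: scan cost=20, card=20
  {CD}: card=6000; try (C,hash)→1080, (D,merge)→3320, (C,merge)→3580, (D,hash)→5480, (D,nl)→12040, (C,nl)→12300; best=1080 via (C,hash)
  {AD}: card=3000; try (A,hash)→800, (D,merge)→3140, (A,merge)→3420, (D,hash)→5440, (D,nl)→6020, (A,nl)→6300; best=800 via (A,hash)
  {ACD}: card=60000; try (C,hash)→4280, (A,hash)→7280, (C,merge)→40080, (A,merge)→85200, (C,nl)→120800, (A,nl)→121080; best=4280 via (C,hash)

4280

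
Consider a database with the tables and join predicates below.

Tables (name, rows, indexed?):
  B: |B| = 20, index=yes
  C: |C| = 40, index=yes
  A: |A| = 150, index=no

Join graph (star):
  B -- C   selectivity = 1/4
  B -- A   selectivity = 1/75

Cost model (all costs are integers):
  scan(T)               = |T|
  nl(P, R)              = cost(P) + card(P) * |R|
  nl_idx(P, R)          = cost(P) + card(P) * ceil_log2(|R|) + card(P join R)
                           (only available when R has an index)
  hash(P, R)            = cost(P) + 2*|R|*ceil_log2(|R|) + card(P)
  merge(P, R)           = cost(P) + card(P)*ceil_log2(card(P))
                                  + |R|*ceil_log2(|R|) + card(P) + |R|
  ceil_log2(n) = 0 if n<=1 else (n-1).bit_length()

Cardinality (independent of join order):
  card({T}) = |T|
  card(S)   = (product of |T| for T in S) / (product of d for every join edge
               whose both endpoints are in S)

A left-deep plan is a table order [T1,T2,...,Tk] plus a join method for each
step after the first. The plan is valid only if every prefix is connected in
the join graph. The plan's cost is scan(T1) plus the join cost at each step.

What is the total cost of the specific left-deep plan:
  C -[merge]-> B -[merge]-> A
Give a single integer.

3590

step 1: scan C: cost=40, card=40
step 2: join B via merge
    card(P join B) = 40*20/(4) = 200
    cost = 40 + 40*6 + 20*5 + 40 + 20 = 440
step 3: join A via merge
    card(P join A) = 200*150/(75) = 400
    cost = 440 + 200*8 + 150*8 + 200 + 150 = 3590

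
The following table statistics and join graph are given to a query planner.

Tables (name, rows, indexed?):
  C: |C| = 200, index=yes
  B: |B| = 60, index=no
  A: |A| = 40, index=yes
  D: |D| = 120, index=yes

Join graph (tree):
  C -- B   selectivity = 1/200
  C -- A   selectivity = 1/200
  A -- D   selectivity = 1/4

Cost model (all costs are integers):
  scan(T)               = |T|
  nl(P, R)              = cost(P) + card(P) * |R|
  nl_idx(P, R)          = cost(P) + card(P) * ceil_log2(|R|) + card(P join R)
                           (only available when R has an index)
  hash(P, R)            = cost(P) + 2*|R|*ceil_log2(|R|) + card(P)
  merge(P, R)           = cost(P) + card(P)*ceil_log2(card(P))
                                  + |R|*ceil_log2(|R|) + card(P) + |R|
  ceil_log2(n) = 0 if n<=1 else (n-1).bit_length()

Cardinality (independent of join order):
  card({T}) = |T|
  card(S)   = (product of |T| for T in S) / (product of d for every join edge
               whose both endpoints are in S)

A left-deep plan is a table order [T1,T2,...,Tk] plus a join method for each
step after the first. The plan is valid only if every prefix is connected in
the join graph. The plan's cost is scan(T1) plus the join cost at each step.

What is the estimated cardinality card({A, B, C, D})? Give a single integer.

360

Tables in S: A(40), B(60), C(200), D(120)
Edges inside S: C-B(d=200), C-A(d=200), A-D(d=4)
numerator = 40 * 60 * 200 * 120 = 57600000
denominator = 200 * 200 * 4 = 160000
card(S) = 57600000 / 160000 = 360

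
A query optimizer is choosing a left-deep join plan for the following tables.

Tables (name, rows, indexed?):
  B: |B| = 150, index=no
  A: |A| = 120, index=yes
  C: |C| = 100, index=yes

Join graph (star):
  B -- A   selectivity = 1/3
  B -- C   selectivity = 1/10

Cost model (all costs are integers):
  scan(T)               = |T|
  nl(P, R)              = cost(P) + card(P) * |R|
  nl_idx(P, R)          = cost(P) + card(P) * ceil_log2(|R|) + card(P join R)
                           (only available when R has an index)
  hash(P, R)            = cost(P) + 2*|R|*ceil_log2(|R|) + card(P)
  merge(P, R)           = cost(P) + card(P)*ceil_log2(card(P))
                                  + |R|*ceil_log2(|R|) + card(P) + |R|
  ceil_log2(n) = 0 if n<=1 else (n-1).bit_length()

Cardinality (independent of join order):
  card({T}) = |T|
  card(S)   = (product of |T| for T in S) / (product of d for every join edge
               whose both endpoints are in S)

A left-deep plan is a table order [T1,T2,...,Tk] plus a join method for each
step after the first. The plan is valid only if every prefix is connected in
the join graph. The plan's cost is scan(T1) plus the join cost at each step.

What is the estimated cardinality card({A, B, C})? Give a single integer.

60000

Tables in S: A(120), B(150), C(100)
Edges inside S: B-A(d=3), B-C(d=10)
numerator = 120 * 150 * 100 = 1800000
denominator = 3 * 10 = 30
card(S) = 1800000 / 30 = 60000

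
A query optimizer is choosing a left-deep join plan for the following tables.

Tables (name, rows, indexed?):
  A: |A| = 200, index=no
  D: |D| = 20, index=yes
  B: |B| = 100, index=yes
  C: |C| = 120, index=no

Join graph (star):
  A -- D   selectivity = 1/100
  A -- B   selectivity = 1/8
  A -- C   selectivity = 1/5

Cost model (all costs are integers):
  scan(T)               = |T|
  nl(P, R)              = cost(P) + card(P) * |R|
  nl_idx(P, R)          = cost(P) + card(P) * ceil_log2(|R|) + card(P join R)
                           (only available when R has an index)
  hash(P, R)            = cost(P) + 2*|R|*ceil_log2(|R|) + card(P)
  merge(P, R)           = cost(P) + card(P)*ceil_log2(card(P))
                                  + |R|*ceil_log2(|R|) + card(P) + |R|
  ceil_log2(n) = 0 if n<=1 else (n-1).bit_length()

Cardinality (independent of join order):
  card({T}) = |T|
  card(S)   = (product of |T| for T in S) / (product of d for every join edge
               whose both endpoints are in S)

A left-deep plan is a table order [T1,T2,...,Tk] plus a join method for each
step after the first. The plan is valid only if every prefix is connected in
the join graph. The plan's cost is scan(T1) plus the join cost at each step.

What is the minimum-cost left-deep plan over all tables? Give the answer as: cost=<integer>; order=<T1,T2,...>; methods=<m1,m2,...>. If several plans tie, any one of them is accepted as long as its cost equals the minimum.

Selinger DP (subsets sized 1..n):
  {A}: scan cost=200, card=200
  {D}: scan cost=20, card=20
  {B}: scan cost=100, card=100
  {C}: scan cost=120, card=120
  {AD}: card=40; try (D,hash)→600, (D,nl_idx)→1240, (A,merge)→1940, (D,merge)→2120, (A,hash)→3240, (A,nl)→4020 …(+1); best=600 via (D,hash)
  {AB}: card=2500; try (B,hash)→1800, (A,merge)→2700, (B,merge)→2800, (A,hash)→3400, (B,nl_idx)→4100, (A,nl)→20100 …(+1); best=1800 via (B,hash)
  {AC}: card=4800; try (C,hash)→2080, (A,merge)→2880, (C,merge)→2960, (A,hash)→3440, (A,nl)→24120, (C,nl)→24200; best=2080 via (C,hash)
  {ABD}: card=500; try (B,nl_idx)→1380, (B,merge)→1680, (B,hash)→2040, (D,hash)→4500, (B,nl)→4600, (D,nl_idx)→14800 …(+2); best=1380 via (B,nl_idx)
  {ACD}: card=960; try (C,merge)→1840, (C,hash)→2320, (C,nl)→5400, (D,hash)→7080, (D,nl_idx)→27040, (D,merge)→69400 …(+1); best=1840 via (C,merge)
  {ABC}: card=60000; try (C,hash)→5980, (B,hash)→8280, (C,merge)→35260, (B,merge)→70080, (B,nl_idx)→95680, (C,nl)→301800 …(+1); best=5980 via (C,hash)
  {ABCD}: card=12000; try (C,hash)→3560, (B,hash)→4200, (C,merge)→7340, (B,merge)→13200, (B,nl_idx)→20560, (C,nl)→61380 …(+5); best=3560 via (C,hash)

cost=3560; order=A,D,B,C; methods=hash,nl_idx,hash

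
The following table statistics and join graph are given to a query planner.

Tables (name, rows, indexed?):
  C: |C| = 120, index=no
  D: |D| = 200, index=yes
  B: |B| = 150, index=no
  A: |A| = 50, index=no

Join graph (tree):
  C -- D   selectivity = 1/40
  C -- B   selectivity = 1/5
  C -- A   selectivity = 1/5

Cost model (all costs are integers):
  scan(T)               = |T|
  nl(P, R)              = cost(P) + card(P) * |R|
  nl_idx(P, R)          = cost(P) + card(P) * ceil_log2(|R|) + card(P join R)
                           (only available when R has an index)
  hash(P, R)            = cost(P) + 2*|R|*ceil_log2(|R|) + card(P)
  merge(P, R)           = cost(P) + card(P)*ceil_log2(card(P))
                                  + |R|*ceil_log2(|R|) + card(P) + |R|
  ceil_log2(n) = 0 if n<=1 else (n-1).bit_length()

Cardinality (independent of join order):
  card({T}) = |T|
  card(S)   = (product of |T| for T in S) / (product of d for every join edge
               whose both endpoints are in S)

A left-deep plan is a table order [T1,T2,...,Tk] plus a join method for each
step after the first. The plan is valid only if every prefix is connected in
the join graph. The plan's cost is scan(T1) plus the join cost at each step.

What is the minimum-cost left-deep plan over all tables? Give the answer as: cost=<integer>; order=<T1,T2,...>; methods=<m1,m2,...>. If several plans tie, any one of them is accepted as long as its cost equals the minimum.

cost=11280; order=C,D,A,B; methods=nl_idx,hash,hash

Selinger DP (subsets sized 1..n):
  {C}: scan cost=120, card=120
  {D}: scan cost=200, card=200
  {B}: scan cost=150, card=150
  {A}: scan cost=50, card=50
  {CD}: card=600; try (D,nl_idx)→1680, (C,hash)→2080, (D,merge)→2880, (C,merge)→2960, (D,hash)→3440, (D,nl)→24120 …(+1); best=1680 via (D,nl_idx)
  {BC}: card=3600; try (C,hash)→1980, (B,merge)→2430, (C,merge)→2460, (B,hash)→2640, (B,nl)→18120, (C,nl)→18150; best=1980 via (C,hash)
  {AC}: card=1200; try (A,hash)→840, (C,merge)→1360, (A,merge)→1430, (C,hash)→1780, (C,nl)→6050, (A,nl)→6120; best=840 via (A,hash)
  {BCD}: card=18000; try (B,hash)→4680, (D,hash)→8780, (B,merge)→9630, (D,nl_idx)→48780, (D,merge)→50580, (B,nl)→91680 …(+1); best=4680 via (B,hash)
  {ACD}: card=6000; try (A,hash)→2880, (D,hash)→5240, (A,merge)→8630, (D,nl_idx)→16440, (D,merge)→17040, (A,nl)→31680 …(+1); best=2880 via (A,hash)
  {ABC}: card=36000; try (B,hash)→4440, (A,hash)→6180, (B,merge)→16590, (A,merge)→49130, (B,nl)→180840, (A,nl)→181980; best=4440 via (B,hash)
  {ABCD}: card=180000; try (B,hash)→11280, (A,hash)→23280, (D,hash)→43640, (B,merge)→88230, (A,merge)→293030, (D,nl_idx)→472440 …(+4); best=11280 via (B,hash)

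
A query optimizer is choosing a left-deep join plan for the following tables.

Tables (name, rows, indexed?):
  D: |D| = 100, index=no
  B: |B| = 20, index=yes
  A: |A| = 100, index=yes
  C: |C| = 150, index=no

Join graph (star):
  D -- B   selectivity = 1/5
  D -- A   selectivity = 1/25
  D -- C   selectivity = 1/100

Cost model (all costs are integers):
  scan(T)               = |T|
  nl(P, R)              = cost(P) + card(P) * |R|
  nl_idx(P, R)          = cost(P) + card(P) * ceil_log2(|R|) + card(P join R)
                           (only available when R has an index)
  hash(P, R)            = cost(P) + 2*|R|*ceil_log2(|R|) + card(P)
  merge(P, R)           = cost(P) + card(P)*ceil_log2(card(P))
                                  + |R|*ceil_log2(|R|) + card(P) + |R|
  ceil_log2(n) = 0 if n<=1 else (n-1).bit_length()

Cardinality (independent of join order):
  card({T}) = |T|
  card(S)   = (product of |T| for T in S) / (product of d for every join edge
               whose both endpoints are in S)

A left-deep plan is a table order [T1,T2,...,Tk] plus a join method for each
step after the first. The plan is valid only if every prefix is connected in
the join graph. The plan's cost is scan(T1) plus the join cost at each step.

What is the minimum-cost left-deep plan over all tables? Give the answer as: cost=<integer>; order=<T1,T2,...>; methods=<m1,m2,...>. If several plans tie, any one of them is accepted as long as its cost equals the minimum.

Selinger DP (subsets sized 1..n):
  {D}: scan cost=100, card=100
  {B}: scan cost=20, card=20
  {A}: scan cost=100, card=100
  {C}: scan cost=150, card=150
  {BD}: card=400; try (B,hash)→400, (D,merge)→940, (B,nl_idx)→1000, (B,merge)→1020, (D,hash)→1440, (D,nl)→2020 …(+1); best=400 via (B,hash)
  {AD}: card=400; try (A,nl_idx)→1200, (D,hash)→1600, (A,hash)→1600, (D,merge)→1700, (A,merge)→1700, (D,nl)→10100 …(+1); best=1200 via (A,nl_idx)
  {CD}: card=150; try (D,hash)→1700, (C,merge)→2250, (D,merge)→2300, (C,hash)→2600, (C,nl)→15100, (D,nl)→15150; best=1700 via (D,hash)
  {ABD}: card=1600; try (B,hash)→1800, (A,hash)→2200, (B,nl_idx)→4800, (A,nl_idx)→4800, (A,merge)→5200, (B,merge)→5320 …(+2); best=1800 via (B,hash)
  {BCD}: card=600; try (B,hash)→2050, (B,nl_idx)→3050, (B,merge)→3170, (C,hash)→3200, (B,nl)→4700, (C,merge)→5750 …(+1); best=2050 via (B,hash)
  {ACD}: card=600; try (A,hash)→3250, (A,nl_idx)→3350, (A,merge)→3850, (C,hash)→4000, (C,merge)→6550, (A,nl)→16700 …(+1); best=3250 via (A,hash)
  {ABCD}: card=2400; try (B,hash)→4050, (A,hash)→4050, (C,hash)→5800, (B,nl_idx)→8650, (A,nl_idx)→8650, (A,merge)→9450 …(+5); best=4050 via (B,hash)

cost=4050; order=C,D,A,B; methods=hash,hash,hash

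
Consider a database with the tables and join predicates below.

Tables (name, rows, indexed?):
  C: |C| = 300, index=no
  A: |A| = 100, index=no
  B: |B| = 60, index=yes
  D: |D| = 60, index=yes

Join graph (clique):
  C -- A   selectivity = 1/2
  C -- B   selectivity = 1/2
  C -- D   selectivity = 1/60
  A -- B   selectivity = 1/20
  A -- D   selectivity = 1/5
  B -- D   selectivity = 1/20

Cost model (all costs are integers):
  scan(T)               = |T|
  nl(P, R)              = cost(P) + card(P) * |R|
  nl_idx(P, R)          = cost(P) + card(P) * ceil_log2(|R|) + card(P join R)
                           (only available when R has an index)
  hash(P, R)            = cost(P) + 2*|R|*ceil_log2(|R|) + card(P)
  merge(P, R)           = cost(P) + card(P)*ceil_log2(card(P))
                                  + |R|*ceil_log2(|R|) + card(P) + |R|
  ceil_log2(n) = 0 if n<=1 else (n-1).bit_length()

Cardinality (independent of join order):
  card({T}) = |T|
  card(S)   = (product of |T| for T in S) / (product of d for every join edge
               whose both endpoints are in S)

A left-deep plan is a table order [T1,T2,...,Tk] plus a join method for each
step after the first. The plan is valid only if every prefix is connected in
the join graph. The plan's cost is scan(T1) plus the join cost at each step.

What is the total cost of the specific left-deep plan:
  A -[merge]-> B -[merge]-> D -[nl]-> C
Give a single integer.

58740

step 1: scan A: cost=100, card=100
step 2: join B via merge
    card(P join B) = 100*60/(20) = 300
    cost = 100 + 100*7 + 60*6 + 100 + 60 = 1320
step 3: join D via merge
    card(P join D) = 300*60/(5*20) = 180
    cost = 1320 + 300*9 + 60*6 + 300 + 60 = 4740
step 4: join C via nl
    card(P join C) = 180*300/(2*2*60) = 225
    cost = 4740 + 180*300 = 58740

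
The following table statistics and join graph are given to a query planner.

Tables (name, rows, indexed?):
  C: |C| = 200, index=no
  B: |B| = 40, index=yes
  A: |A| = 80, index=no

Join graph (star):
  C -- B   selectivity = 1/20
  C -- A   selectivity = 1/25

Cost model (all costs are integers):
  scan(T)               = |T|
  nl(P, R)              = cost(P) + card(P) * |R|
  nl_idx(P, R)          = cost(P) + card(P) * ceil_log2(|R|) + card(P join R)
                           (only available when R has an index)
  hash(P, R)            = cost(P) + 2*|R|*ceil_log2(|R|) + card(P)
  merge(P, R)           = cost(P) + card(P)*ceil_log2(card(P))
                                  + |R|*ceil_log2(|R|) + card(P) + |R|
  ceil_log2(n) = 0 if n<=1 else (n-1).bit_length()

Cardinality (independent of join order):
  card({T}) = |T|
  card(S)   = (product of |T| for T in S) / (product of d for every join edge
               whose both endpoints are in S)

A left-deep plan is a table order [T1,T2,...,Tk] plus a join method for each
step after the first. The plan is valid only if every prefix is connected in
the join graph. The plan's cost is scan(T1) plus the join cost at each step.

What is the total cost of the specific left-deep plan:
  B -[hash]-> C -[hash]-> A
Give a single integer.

step 1: scan B: cost=40, card=40
step 2: join C via hash
    card(P join C) = 40*200/(20) = 400
    cost = 40 + 2*200*8 + 40 = 3280
step 3: join A via hash
    card(P join A) = 400*80/(25) = 1280
    cost = 3280 + 2*80*7 + 400 = 4800

4800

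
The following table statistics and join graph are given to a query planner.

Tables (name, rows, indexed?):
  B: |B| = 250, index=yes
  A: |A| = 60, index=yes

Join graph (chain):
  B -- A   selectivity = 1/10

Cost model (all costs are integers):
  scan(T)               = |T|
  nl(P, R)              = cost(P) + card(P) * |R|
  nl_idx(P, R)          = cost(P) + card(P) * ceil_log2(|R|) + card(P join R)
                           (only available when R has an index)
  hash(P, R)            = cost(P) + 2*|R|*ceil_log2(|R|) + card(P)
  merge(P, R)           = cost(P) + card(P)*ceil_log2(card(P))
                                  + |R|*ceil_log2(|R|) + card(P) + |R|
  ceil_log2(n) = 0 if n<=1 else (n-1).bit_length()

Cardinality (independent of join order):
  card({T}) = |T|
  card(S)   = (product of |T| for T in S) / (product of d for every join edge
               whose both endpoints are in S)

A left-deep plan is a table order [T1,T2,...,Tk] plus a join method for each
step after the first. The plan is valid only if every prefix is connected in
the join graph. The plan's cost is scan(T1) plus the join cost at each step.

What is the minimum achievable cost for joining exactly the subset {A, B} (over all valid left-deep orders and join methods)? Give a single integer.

1220

Selinger DP over subsets of {A,B}:
  {B}: scan cost=250, card=250
  {A}: scan cost=60, card=60
  {AB}: card=1500; try (A,hash)→1220, (B,nl_idx)→2040, (B,merge)→2730, (A,merge)→2920, (A,nl_idx)→3250, (B,hash)→4120 …(+2); best=1220 via (A,hash)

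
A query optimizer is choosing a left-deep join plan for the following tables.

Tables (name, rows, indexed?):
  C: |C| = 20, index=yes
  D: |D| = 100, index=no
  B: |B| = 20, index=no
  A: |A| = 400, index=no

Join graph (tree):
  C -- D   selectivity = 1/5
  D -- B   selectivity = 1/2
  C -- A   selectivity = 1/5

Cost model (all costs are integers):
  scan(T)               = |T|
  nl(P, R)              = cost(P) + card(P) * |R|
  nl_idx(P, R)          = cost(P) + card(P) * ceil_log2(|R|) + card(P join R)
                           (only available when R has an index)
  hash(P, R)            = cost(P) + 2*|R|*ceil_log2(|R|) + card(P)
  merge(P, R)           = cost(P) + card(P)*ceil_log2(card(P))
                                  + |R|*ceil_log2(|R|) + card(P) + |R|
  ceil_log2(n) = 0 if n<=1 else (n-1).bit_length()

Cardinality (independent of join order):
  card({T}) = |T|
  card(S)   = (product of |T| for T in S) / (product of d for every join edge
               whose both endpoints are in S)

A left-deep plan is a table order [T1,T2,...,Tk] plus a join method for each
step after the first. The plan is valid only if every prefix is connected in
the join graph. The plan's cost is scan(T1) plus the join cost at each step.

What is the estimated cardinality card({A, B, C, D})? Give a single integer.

320000

Tables in S: A(400), B(20), C(20), D(100)
Edges inside S: C-D(d=5), D-B(d=2), C-A(d=5)
numerator = 400 * 20 * 20 * 100 = 16000000
denominator = 5 * 2 * 5 = 50
card(S) = 16000000 / 50 = 320000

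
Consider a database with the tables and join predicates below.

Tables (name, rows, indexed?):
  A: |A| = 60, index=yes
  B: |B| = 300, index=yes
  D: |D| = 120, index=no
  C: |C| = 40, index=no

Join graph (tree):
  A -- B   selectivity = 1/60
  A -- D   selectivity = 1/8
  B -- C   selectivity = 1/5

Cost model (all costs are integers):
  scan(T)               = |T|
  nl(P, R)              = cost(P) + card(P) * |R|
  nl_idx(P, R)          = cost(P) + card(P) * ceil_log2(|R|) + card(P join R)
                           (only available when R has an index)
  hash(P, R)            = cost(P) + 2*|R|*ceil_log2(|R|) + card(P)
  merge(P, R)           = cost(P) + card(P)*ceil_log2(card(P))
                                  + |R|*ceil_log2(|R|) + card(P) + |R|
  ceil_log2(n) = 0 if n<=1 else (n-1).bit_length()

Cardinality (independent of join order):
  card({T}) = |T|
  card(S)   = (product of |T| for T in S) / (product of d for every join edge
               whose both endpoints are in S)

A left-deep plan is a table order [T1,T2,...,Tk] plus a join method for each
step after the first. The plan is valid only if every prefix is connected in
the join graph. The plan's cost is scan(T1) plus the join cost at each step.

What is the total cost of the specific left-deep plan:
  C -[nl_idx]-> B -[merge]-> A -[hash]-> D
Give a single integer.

38500

step 1: scan C: cost=40, card=40
step 2: join B via nl_idx
    card(P join B) = 40*300/(5) = 2400
    cost = 40 + 40*9 + 2400 = 2800
step 3: join A via merge
    card(P join A) = 2400*60/(60) = 2400
    cost = 2800 + 2400*12 + 60*6 + 2400 + 60 = 34420
step 4: join D via hash
    card(P join D) = 2400*120/(8) = 36000
    cost = 34420 + 2*120*7 + 2400 = 38500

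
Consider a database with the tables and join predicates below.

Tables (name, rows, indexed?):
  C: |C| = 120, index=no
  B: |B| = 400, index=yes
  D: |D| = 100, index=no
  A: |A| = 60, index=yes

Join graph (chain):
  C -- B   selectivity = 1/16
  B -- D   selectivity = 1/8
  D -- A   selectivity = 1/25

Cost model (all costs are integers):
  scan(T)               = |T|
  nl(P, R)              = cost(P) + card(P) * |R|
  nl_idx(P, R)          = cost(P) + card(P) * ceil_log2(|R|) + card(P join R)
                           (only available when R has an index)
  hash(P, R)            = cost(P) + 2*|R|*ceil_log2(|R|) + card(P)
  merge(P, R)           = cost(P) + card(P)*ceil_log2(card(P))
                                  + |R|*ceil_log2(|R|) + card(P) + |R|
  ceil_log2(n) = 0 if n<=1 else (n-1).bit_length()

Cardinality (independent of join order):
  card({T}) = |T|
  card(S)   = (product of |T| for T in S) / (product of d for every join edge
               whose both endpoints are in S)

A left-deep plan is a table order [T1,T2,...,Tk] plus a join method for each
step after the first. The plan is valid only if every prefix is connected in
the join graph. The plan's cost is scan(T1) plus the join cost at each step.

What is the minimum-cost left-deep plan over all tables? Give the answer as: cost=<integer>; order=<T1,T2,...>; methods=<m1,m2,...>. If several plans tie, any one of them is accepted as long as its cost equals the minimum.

Selinger DP (subsets sized 1..n):
  {C}: scan cost=120, card=120
  {B}: scan cost=400, card=400
  {D}: scan cost=100, card=100
  {A}: scan cost=60, card=60
  {BC}: card=3000; try (C,hash)→2480, (B,nl_idx)→4200, (B,merge)→5080, (C,merge)→5360, (B,hash)→7440, (B,nl)→48120 …(+1); best=2480 via (C,hash)
  {BD}: card=5000; try (D,hash)→2200, (B,merge)→4900, (D,merge)→5200, (B,nl_idx)→6000, (B,hash)→7400, (B,nl)→40100 …(+1); best=2200 via (D,hash)
  {AD}: card=240; try (A,hash)→920, (A,nl_idx)→940, (D,merge)→1280, (A,merge)→1320, (D,hash)→1520, (D,nl)→6060 …(+1); best=920 via (A,hash)
  {BCD}: card=37500; try (D,hash)→6880, (C,hash)→8880, (D,merge)→42280, (C,merge)→73160, (D,nl)→302480, (C,nl)→602200; best=6880 via (D,hash)
  {ABD}: card=12000; try (B,merge)→7080, (A,hash)→7920, (B,hash)→8360, (B,nl_idx)→15080, (A,nl_idx)→44200, (A,merge)→72620 …(+2); best=7080 via (B,merge)
  {ABCD}: card=90000; try (C,hash)→20760, (A,hash)→45100, (C,merge)→188040, (A,nl_idx)→321880, (A,merge)→644800, (C,nl)→1447080 …(+1); best=20760 via (C,hash)

cost=20760; order=D,A,B,C; methods=hash,merge,hash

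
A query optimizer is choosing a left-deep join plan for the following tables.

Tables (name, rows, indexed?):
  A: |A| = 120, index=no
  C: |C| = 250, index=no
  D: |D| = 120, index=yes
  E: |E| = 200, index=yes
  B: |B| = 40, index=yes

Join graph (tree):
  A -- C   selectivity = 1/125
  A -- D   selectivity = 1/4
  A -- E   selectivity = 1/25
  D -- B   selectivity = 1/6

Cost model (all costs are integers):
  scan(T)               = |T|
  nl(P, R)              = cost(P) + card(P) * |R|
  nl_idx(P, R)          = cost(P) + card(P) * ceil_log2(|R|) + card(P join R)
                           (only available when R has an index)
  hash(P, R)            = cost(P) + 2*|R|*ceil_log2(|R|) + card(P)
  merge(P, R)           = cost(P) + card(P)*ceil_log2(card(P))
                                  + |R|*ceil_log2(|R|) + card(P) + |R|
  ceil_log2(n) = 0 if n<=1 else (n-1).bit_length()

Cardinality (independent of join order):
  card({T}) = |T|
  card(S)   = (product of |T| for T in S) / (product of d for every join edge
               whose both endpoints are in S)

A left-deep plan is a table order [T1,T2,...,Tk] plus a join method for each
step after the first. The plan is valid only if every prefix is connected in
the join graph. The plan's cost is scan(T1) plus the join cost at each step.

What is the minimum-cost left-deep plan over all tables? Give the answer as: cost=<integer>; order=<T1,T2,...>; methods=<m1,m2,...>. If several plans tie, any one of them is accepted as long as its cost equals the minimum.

cost=62980; order=C,A,D,B,E; methods=hash,hash,hash,hash

Selinger DP (subsets sized 1..n):
  {A}: scan cost=120, card=120
  {C}: scan cost=250, card=250
  {D}: scan cost=120, card=120
  {E}: scan cost=200, card=200
  {B}: scan cost=40, card=40
  {AC}: card=240; try (A,hash)→2180, (C,merge)→3330, (A,merge)→3460, (C,hash)→4240, (C,nl)→30120, (A,nl)→30250; best=2180 via (A,hash)
  {AD}: card=3600; try (D,hash)→1920, (A,hash)→1920, (D,merge)→2040, (A,merge)→2040, (D,nl_idx)→4560, (D,nl)→14520 …(+1); best=1920 via (D,hash)
  {AE}: card=960; try (E,nl_idx)→2040, (A,hash)→2080, (E,merge)→2880, (A,merge)→2960, (E,hash)→3440, (E,nl)→24120 …(+1); best=2040 via (E,nl_idx)
  {BD}: card=800; try (B,hash)→720, (D,nl_idx)→1120, (D,merge)→1280, (B,merge)→1360, (B,nl_idx)→1640, (D,hash)→1760 …(+2); best=720 via (B,hash)
  {ACD}: card=7200; try (D,hash)→4100, (D,merge)→5300, (C,hash)→9520, (D,nl_idx)→11060, (D,nl)→30980, (C,merge)→50970 …(+1); best=4100 via (D,hash)
  {ACE}: card=1920; try (E,hash)→5620, (E,nl_idx)→6020, (E,merge)→6140, (C,hash)→7000, (C,merge)→14850, (E,nl)→50180 …(+1); best=5620 via (E,hash)
  {ADE}: card=28800; try (D,hash)→4680, (E,hash)→8720, (D,merge)→13560, (D,nl_idx)→37560, (E,merge)→50520, (E,nl_idx)→59520 …(+2); best=4680 via (D,hash)
  {ABD}: card=24000; try (A,hash)→3200, (B,hash)→6000, (A,merge)→10480, (B,nl_idx)→47520, (B,merge)→49000, (A,nl)→96720 …(+1); best=3200 via (A,hash)
  {ACDE}: card=57600; try (D,hash)→9220, (E,hash)→14500, (D,merge)→29620, (C,hash)→37480, (D,nl_idx)→76660, (E,merge)→106700 …(+5); best=9220 via (D,hash)
  {ABCD}: card=48000; try (B,hash)→11780, (C,hash)→31200, (B,nl_idx)→95300, (B,merge)→105180, (B,nl)→292100, (C,merge)→389450 …(+1); best=11780 via (B,hash)
  {ABDE}: card=192000; try (E,hash)→30400, (B,hash)→33960, (B,nl_idx)→369480, (E,nl_idx)→387200, (E,merge)→389000, (B,merge)→465760 …(+2); best=30400 via (E,hash)
  {ABCDE}: card=384000; try (E,hash)→62980, (B,hash)→67300, (C,hash)→226400, (B,nl_idx)→738820, (E,nl_idx)→779780, (E,merge)→829580 …(+5); best=62980 via (E,hash)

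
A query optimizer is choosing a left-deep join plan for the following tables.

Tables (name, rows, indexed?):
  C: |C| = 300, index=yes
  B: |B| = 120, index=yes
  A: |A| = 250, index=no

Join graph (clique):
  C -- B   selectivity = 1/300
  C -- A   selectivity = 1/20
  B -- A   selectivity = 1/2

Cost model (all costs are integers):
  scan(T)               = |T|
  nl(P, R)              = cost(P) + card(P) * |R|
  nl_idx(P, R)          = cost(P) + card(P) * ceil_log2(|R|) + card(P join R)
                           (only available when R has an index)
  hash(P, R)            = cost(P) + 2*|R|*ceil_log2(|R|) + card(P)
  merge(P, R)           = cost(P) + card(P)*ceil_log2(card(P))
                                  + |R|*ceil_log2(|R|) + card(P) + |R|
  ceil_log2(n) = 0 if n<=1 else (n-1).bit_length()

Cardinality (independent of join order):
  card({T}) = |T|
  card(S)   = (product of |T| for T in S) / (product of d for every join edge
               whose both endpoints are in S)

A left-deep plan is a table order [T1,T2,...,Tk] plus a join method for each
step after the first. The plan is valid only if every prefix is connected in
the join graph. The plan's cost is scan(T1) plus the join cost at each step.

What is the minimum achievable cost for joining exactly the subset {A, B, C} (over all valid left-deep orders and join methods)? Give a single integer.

Selinger DP over subsets of {A,B,C}:
  {C}: scan cost=300, card=300
  {B}: scan cost=120, card=120
  {A}: scan cost=250, card=250
  {BC}: card=120; try (C,nl_idx)→1320, (B,hash)→2280, (B,nl_idx)→2520, (C,merge)→4080, (B,merge)→4260, (C,hash)→5640 …(+2); best=1320 via (C,nl_idx)
  {AC}: card=3750; try (A,hash)→4600, (C,merge)→5500, (A,merge)→5550, (C,hash)→5900, (C,nl_idx)→6250, (C,nl)→75250 …(+1); best=4600 via (A,hash)
  {AB}: card=15000; try (B,hash)→2180, (A,merge)→3330, (B,merge)→3460, (A,hash)→4240, (B,nl_idx)→17000, (A,nl)→30120 …(+1); best=2180 via (B,hash)
  {ABC}: card=750; try (A,merge)→4530, (A,hash)→5440, (B,hash)→10030, (C,hash)→22580, (A,nl)→31320, (B,nl_idx)→31600 …(+5); best=4530 via (A,merge)

4530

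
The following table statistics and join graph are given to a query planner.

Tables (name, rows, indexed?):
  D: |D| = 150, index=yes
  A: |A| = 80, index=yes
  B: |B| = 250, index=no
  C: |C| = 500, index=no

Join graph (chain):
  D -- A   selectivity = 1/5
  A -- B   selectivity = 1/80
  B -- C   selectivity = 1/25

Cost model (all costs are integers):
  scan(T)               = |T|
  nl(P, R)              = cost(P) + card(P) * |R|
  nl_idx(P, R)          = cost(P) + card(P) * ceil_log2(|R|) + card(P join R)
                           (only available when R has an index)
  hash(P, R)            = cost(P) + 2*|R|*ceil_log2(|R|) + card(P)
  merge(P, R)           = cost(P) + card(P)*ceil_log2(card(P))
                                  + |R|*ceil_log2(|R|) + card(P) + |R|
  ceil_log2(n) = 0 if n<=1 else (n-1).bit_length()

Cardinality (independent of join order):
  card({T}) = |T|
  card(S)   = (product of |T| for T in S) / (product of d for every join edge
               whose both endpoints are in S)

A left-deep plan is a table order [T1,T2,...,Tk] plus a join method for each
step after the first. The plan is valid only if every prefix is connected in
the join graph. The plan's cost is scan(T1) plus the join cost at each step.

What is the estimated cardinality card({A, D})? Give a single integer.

2400

Tables in S: A(80), D(150)
Edges inside S: D-A(d=5)
numerator = 80 * 150 = 12000
denominator = 5 = 5
card(S) = 12000 / 5 = 2400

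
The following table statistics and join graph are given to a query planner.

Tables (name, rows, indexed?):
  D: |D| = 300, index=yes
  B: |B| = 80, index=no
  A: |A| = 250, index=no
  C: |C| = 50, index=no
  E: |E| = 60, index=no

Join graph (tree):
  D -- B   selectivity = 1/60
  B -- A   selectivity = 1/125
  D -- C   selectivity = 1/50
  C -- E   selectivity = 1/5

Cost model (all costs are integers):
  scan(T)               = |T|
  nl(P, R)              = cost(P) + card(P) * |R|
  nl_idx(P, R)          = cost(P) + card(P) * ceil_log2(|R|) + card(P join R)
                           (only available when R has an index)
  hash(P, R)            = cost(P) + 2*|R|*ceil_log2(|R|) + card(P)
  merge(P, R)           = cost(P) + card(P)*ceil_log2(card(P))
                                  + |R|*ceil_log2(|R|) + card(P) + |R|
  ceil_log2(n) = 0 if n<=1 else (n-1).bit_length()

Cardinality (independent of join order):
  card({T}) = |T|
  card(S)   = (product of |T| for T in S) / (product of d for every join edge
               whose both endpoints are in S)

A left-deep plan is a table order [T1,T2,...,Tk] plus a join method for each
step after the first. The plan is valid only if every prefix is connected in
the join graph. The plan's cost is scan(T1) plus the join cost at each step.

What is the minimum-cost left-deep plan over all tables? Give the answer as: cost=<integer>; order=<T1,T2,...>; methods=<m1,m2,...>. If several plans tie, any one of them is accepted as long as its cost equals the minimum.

cost=6780; order=A,B,D,C,E; methods=hash,nl_idx,hash,hash

Selinger DP (subsets sized 1..n):
  {D}: scan cost=300, card=300
  {B}: scan cost=80, card=80
  {A}: scan cost=250, card=250
  {C}: scan cost=50, card=50
  {E}: scan cost=60, card=60
  {BD}: card=400; try (D,nl_idx)→1200, (B,hash)→1720, (D,merge)→3720, (B,merge)→3940, (D,hash)→5560, (D,nl)→24080 …(+1); best=1200 via (D,nl_idx)
  {CD}: card=300; try (D,nl_idx)→800, (C,hash)→1200, (D,merge)→3400, (C,merge)→3650, (D,hash)→5500, (D,nl)→15050 …(+1); best=800 via (D,nl_idx)
  {AB}: card=160; try (B,hash)→1620, (A,merge)→2970, (B,merge)→3140, (A,hash)→4160, (A,nl)→20080, (B,nl)→20250; best=1620 via (B,hash)
  {CE}: card=600; try (C,hash)→720, (E,hash)→820, (E,merge)→820, (C,merge)→830, (E,nl)→3050, (C,nl)→3060; best=720 via (C,hash)
  {ABD}: card=800; try (D,nl_idx)→3860, (A,hash)→5600, (D,merge)→6060, (D,hash)→7180, (A,merge)→7450, (D,nl)→49620 …(+1); best=3860 via (D,nl_idx)
  {BCD}: card=400; try (C,hash)→2200, (B,hash)→2220, (B,merge)→4440, (C,merge)→5550, (C,nl)→21200, (B,nl)→24800; best=2200 via (C,hash)
  {CDE}: card=3600; try (E,hash)→1820, (E,merge)→4220, (D,hash)→6720, (D,nl_idx)→9720, (D,merge)→10320, (E,nl)→18800 …(+1); best=1820 via (E,hash)
  {ABCD}: card=800; try (C,hash)→5260, (A,hash)→6600, (A,merge)→8450, (C,merge)→13010, (C,nl)→43860, (A,nl)→102200; best=5260 via (C,hash)
  {BCDE}: card=4800; try (E,hash)→3320, (B,hash)→6540, (E,merge)→6620, (E,nl)→26200, (B,merge)→49260, (B,nl)→289820; best=3320 via (E,hash)
  {ABCDE}: card=9600; try (E,hash)→6780, (A,hash)→12120, (E,merge)→14480, (E,nl)→53260, (A,merge)→72770, (A,nl)→1203320; best=6780 via (E,hash)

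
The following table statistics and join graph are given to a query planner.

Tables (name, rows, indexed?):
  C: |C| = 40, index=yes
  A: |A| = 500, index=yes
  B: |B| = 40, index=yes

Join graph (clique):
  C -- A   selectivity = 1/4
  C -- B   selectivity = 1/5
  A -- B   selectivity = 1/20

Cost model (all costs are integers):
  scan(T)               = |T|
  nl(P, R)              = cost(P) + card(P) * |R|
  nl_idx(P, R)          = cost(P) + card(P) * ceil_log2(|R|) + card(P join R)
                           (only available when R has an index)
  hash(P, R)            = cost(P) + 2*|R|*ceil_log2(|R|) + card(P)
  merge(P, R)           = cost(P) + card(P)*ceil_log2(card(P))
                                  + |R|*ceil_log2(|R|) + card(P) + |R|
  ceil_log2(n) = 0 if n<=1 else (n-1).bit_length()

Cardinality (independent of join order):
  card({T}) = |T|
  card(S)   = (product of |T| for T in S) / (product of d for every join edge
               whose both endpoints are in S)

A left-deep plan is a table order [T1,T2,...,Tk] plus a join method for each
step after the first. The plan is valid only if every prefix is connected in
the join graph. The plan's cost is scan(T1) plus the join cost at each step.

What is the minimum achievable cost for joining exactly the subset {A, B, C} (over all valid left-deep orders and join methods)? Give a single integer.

2880

Selinger DP over subsets of {A,B,C}:
  {C}: scan cost=40, card=40
  {A}: scan cost=500, card=500
  {B}: scan cost=40, card=40
  {AC}: card=5000; try (C,hash)→1480, (A,merge)→5320, (A,nl_idx)→5400, (C,merge)→5780, (C,nl_idx)→8500, (A,hash)→9080 …(+2); best=1480 via (C,hash)
  {BC}: card=320; try (C,hash)→560, (B,hash)→560, (C,merge)→600, (C,nl_idx)→600, (B,merge)→600, (B,nl_idx)→600 …(+2); best=560 via (C,hash)
  {AB}: card=1000; try (A,nl_idx)→1400, (B,hash)→1480, (B,nl_idx)→4500, (A,merge)→5320, (B,merge)→5780, (A,hash)→9080 …(+2); best=1400 via (A,nl_idx)
  {ABC}: card=2000; try (C,hash)→2880, (A,nl_idx)→5440, (B,hash)→6960, (A,merge)→8760, (C,nl_idx)→9400, (A,hash)→9880 …(+6); best=2880 via (C,hash)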